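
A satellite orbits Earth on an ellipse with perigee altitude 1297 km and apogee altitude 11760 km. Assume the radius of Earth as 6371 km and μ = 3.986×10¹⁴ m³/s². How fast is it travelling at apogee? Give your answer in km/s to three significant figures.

v ≈ 3.62 km/s

r_p = 6371 + 1297 = 7668.0 km = 7.6680×10⁶ m.
r_a = 6371 + 11760 = 18131 km = 1.8131×10⁷ m.
Semi-major axis a = (r_p + r_a)/2 = 12900 km = 1.290×10⁷ m.
Vis-viva: v² = μ(2/r − 1/a) = 3.986×10¹⁴ × (1.103×10⁻⁷ − 7.752×10⁻⁸) = 1.307×10⁷ m²/s².
v = 3615 m/s = 3.615 km/s.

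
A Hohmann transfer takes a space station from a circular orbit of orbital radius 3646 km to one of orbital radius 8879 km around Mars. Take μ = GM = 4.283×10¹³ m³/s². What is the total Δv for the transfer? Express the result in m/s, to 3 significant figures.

r₁ = 3646 km = 3.646×10⁶ m.
r₂ = 8879 km = 8.879×10⁶ m.
Transfer ellipse a_t = (r₁ + r₂)/2 = 6.262×10⁶ m.
At r₁: circular v_c1 = √(μ/r₁) = 3427 m/s; transfer-periapsis v_p = √[μ(2/r₁ − 1/a_t)] = 4081 m/s.
Δv₁ = v_p − v_c1 = 653.7 m/s.
At r₂: circular v_c2 = √(μ/r₂) = 2196 m/s; transfer-apoapsis v_a = √[μ(2/r₂ − 1/a_t)] = 1676 m/s.
Δv₂ = v_c2 − v_a = 520.5 m/s.
Total Δv = Δv₁ + Δv₂ = 1174 m/s.

Δv_total ≈ 1170 m/s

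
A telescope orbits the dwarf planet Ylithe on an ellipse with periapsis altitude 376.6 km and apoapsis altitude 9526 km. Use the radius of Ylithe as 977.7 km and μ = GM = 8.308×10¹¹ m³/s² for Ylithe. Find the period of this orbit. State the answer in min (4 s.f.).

T ≈ 1659 min

r_p = 977.7 + 376.6 = 1354.3 km = 1.3543×10⁶ m.
r_a = 977.7 + 9526 = 10504 km = 1.0504×10⁷ m.
Semi-major axis a = (r_p + r_a)/2 = (1354.3 + 10504)/2 = 5929.0 km = 5.929×10⁶ m.
By Kepler's third law T = 2π√(a³/μ) = 2π × 1.584×10⁴ = 9.952×10⁴ s.
= 1659 min.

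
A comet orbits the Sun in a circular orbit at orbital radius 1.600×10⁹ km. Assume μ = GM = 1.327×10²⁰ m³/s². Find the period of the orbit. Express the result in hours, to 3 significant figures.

T ≈ 307000 hours

r = 1.600×10⁹ km = 1.600×10¹² m.
Kepler's third law: T = 2π√(r³/μ) = 2π√((1.600×10¹²)³ / 1.327×10²⁰).
r³/μ = 3.087×10¹⁶ s², so T = 2π × 1.757×10⁸ = 1.104×10⁹ s.
Converting: 1.104×10⁹ s ÷ 3600 = 3.066×10⁵ hours.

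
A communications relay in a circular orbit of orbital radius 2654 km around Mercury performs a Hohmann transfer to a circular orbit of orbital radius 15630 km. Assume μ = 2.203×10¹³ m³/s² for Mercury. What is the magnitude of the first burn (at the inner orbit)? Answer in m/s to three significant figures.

r₁ = 2654 km = 2.654×10⁶ m.
r₂ = 15630 km = 1.563×10⁷ m.
Transfer ellipse a_t = (r₁ + r₂)/2 = 9.142×10⁶ m.
At r₁: circular v_c1 = √(μ/r₁) = 2881 m/s; transfer-periherm v_p = √[μ(2/r₁ − 1/a_t)] = 3767 m/s.
Δv₁ = v_p − v_c1 = 886.1 m/s.

Δv ≈ 886 m/s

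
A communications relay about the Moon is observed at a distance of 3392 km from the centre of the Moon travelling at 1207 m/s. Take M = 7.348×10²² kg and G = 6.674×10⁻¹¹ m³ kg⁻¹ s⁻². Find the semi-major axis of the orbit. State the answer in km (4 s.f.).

μ = GM = 6.674×10⁻¹¹ × 7.348×10²² = 4.904×10¹² m³/s².
r = 3.392×10⁶ m.
Specific orbital energy ε = v²/2 − μ/r = (1207)²/2 − 4.904×10¹²/3.392×10⁶ = -7.173×10⁵ J/kg.
Since ε = −μ/(2a), a = −μ/(2ε) = 3.418×10⁶ m = 3418.2 km.

a ≈ 3418 km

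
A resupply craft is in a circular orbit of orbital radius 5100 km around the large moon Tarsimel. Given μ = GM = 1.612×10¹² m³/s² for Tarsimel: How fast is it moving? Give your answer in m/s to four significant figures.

v ≈ 562.2 m/s

r = 5100 km = 5.100×10⁶ m.
For a circular orbit v = √(μ/r) = √(1.612×10¹² / 5.100×10⁶) = √(3.161×10⁵) = 562.2 m/s.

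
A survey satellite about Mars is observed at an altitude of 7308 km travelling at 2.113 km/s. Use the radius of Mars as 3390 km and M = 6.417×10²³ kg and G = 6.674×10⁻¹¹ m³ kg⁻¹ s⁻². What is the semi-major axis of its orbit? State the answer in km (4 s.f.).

a ≈ 12090 km

μ = GM = 6.674×10⁻¹¹ × 6.417×10²³ = 4.283×10¹³ m³/s².
r = 3390 + 7308 = 10698 km = 1.070×10⁷ m.
Specific orbital energy ε = v²/2 − μ/r = (2113)²/2 − 4.283×10¹³/1.070×10⁷ = -1.771×10⁶ J/kg.
Since ε = −μ/(2a), a = −μ/(2ε) = 1.209×10⁷ m = 12092 km.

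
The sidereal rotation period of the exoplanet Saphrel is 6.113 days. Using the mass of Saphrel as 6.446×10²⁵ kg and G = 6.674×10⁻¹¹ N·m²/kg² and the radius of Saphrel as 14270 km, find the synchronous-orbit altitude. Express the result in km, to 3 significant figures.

h_sync ≈ 2.98×10⁵ km

μ = GM = 6.674×10⁻¹¹ × 6.446×10²⁵ = 4.302×10¹⁵ m³/s².
T = 6.113 days = 5.282×10⁵ s.
A synchronous orbit has period T, so by Kepler's third law a = (μT²/4π²)^(1/3).
μT²/4π² = 4.302×10¹⁵ × (5.282×10⁵)² / 39.48 = 3.040×10²⁵ m³.
a = 3.121×10⁸ m = 3.1209×10⁵ km.
Altitude h = a − R = 3.1209×10⁵ − 14270 = 2.9782×10⁵ km.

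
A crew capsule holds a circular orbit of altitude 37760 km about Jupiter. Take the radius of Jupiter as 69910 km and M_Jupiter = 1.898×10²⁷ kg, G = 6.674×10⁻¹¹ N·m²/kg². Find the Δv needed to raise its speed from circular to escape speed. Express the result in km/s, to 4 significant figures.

μ = GM = 6.674×10⁻¹¹ × 1.898×10²⁷ = 1.267×10¹⁷ m³/s².
r = 69910 + 37760 = 107670 km = 1.0767×10⁸ m.
Circular speed v_c = √(μ/r) = 34300 m/s.
Escape speed v_esc = √(2μ/r) = √2 × v_c = 48510 m/s.
Δv = v_esc − v_c = 14210 m/s = 14.21 km/s.

Δv ≈ 14.21 km/s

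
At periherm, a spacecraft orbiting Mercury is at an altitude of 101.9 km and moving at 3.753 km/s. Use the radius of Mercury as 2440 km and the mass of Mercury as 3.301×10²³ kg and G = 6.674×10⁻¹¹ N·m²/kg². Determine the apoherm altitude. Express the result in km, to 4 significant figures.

μ = GM = 6.674×10⁻¹¹ × 3.301×10²³ = 2.203×10¹³ m³/s².
r_p = 2440 + 101.9 = 2541.9 km = 2.542×10⁶ m.
Specific energy ε = v²/2 − μ/r = -1.625×10⁶ J/kg, so a = −μ/(2ε) = 6.780×10⁶ m.
The apsides satisfy r_p + r_a = 2a, so the apoherm radius is 2a − r_p = 1.102×10⁷ m = 11019 km.
Apoherm altitude = 11019 − 2440 = 8579.0 km.

apoherm altitude ≈ 8579 km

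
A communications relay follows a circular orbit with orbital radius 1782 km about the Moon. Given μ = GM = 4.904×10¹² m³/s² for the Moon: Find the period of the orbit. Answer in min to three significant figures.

r = 1782 km = 1.782×10⁶ m.
Kepler's third law: T = 2π√(r³/μ) = 2π√((1.782×10⁶)³ / 4.904×10¹²).
r³/μ = 1.154×10⁶ s², so T = 2π × 1.074×10³ = 6.749×10³ s.
Converting: 6.749×10³ s ÷ 60.00 = 112.5 min.

T ≈ 112 min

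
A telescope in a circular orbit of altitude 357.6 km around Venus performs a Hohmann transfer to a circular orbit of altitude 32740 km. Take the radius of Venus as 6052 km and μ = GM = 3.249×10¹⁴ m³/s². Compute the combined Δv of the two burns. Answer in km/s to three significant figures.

Δv_total ≈ 3.56 km/s

r₁ = 6052 + 357.6 = 6409.6 km = 6.4096×10⁶ m.
r₂ = 6052 + 32740 = 38792 km = 3.8792×10⁷ m.
Transfer ellipse a_t = (r₁ + r₂)/2 = 2.260×10⁷ m.
At r₁: circular v_c1 = √(μ/r₁) = 7120 m/s; transfer-periapsis v_p = √[μ(2/r₁ − 1/a_t)] = 9328 m/s.
Δv₁ = v_p − v_c1 = 2208 m/s.
At r₂: circular v_c2 = √(μ/r₂) = 2894 m/s; transfer-apoapsis v_a = √[μ(2/r₂ − 1/a_t)] = 1541 m/s.
Δv₂ = v_c2 − v_a = 1353 m/s.
Total Δv = Δv₁ + Δv₂ = 3561 m/s = 3.561 km/s.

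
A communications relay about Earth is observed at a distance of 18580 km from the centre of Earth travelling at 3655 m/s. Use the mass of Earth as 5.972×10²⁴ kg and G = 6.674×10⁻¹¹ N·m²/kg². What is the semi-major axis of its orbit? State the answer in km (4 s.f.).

μ = GM = 6.674×10⁻¹¹ × 5.972×10²⁴ = 3.986×10¹⁴ m³/s².
r = 1.858×10⁷ m.
Vis-viva rearranged: 1/a = 2/r − v²/μ = 1.076×10⁻⁷ − 3.352×10⁻⁸ = 7.413×10⁻⁸ m⁻¹.
a = 1.349×10⁷ m = 13491 km.

a ≈ 13490 km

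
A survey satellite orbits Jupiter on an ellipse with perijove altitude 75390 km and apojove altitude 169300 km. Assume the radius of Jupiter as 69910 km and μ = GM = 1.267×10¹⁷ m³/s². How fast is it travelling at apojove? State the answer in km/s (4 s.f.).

r_p = 69910 + 75390 = 145300 km = 1.4530×10⁸ m.
r_a = 69910 + 169300 = 239210 km = 2.3921×10⁸ m.
Semi-major axis a = (r_p + r_a)/2 = 1.9226×10⁵ km = 1.923×10⁸ m.
Vis-viva: v² = μ(2/r − 1/a) = 1.267×10¹⁷ × (8.361×10⁻⁹ − 5.201×10⁻⁹) = 4.003×10⁸ m²/s².
v = 20010 m/s = 20.01 km/s.

v ≈ 20.01 km/s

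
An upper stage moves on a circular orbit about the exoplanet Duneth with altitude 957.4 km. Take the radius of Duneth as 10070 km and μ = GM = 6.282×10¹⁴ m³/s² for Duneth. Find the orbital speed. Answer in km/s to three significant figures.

r = 10070 + 957.4 = 11027 km = 1.1027×10⁷ m.
For a circular orbit v = √(μ/r) = √(6.282×10¹⁴ / 1.103×10⁷) = √(5.697×10⁷) = 7548 m/s.
That is 7.548 km/s.

v ≈ 7.55 km/s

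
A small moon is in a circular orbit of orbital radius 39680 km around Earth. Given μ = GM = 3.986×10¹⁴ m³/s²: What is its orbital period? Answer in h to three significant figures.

r = 39680 km = 3.968×10⁷ m.
Kepler's third law: T = 2π√(r³/μ) = 2π√((3.968×10⁷)³ / 3.986×10¹⁴).
r³/μ = 1.567×10⁸ s², so T = 2π × 1.252×10⁴ = 7.866×10⁴ s.
Converting: 7.866×10⁴ s ÷ 3600 = 21.85 h.

T ≈ 21.9 h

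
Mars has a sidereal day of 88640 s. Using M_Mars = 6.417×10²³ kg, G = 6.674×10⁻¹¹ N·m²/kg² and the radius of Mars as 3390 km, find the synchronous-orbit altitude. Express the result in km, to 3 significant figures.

h_sync ≈ 17000 km

μ = GM = 6.674×10⁻¹¹ × 6.417×10²³ = 4.283×10¹³ m³/s².
A synchronous orbit has period T, so by Kepler's third law a = (μT²/4π²)^(1/3).
μT²/4π² = 4.283×10¹³ × (8.864×10⁴)² / 39.48 = 8.524×10²¹ m³.
a = 2.043×10⁷ m = 20427 km.
Altitude h = a − R = 20427 − 3390 = 17037 km.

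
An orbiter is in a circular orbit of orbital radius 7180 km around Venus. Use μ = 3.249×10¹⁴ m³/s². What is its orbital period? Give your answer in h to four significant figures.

r = 7180 km = 7.180×10⁶ m.
Kepler's third law: T = 2π√(r³/μ) = 2π√((7.180×10⁶)³ / 3.249×10¹⁴).
r³/μ = 1.139×10⁶ s², so T = 2π × 1.067×10³ = 6.706×10³ s.
Converting: 6.706×10³ s ÷ 3600 = 1.863 h.

T ≈ 1.863 h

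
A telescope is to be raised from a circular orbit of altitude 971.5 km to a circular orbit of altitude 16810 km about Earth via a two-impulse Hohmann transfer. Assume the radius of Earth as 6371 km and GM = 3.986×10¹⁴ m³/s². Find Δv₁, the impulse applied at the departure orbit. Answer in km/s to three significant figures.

Δv ≈ 1.71 km/s

r₁ = 6371 + 971.5 = 7342.5 km = 7.3425×10⁶ m.
r₂ = 6371 + 16810 = 23181 km = 2.3181×10⁷ m.
Transfer ellipse a_t = (r₁ + r₂)/2 = 1.526×10⁷ m.
At r₁: circular v_c1 = √(μ/r₁) = 7368 m/s; transfer-perigee v_p = √[μ(2/r₁ − 1/a_t)] = 9081 m/s.
Δv₁ = v_p − v_c1 = 1713 m/s.
= 1.713 km/s.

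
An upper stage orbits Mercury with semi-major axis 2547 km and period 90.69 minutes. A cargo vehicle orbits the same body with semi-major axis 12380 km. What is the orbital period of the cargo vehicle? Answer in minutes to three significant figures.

T₂ ≈ 972 minutes

Kepler's third law: T² ∝ a³, so T₂ = T₁ (a₂/a₁)^(3/2).
a₂/a₁ = 4.861, (a₂/a₁)^(3/2) = 10.72.
T₂ = 90.69 × 10.72 = 971.8 minutes.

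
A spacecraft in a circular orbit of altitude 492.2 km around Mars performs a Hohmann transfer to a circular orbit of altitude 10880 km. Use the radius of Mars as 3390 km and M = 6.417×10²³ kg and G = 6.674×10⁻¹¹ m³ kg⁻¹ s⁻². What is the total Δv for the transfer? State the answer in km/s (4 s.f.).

Δv_total ≈ 1.443 km/s

μ = GM = 6.674×10⁻¹¹ × 6.417×10²³ = 4.283×10¹³ m³/s².
r₁ = 3390 + 492.2 = 3882.2 km = 3.8822×10⁶ m.
r₂ = 3390 + 10880 = 14270 km = 1.4270×10⁷ m.
Transfer ellipse a_t = (r₁ + r₂)/2 = 9.076×10⁶ m.
At r₁: circular v_c1 = √(μ/r₁) = 3321 m/s; transfer-periapsis v_p = √[μ(2/r₁ − 1/a_t)] = 4165 m/s.
Δv₁ = v_p − v_c1 = 843.3 m/s.
At r₂: circular v_c2 = √(μ/r₂) = 1732 m/s; transfer-apoapsis v_a = √[μ(2/r₂ − 1/a_t)] = 1133 m/s.
Δv₂ = v_c2 − v_a = 599.4 m/s.
Total Δv = Δv₁ + Δv₂ = 1443 m/s = 1.443 km/s.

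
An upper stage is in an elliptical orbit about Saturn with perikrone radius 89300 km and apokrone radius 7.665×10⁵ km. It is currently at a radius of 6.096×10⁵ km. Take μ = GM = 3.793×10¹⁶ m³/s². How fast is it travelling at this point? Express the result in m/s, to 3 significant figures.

Semi-major axis a = (r_p + r_a)/2 = 4.2790×10⁵ km = 4.279×10⁸ m.
Vis-viva: v² = μ(2/r − 1/a) = 3.793×10¹⁶ × (3.281×10⁻⁹ − 2.337×10⁻⁹) = 3.580×10⁷ m²/s².
v = 5983 m/s.

v ≈ 5980 m/s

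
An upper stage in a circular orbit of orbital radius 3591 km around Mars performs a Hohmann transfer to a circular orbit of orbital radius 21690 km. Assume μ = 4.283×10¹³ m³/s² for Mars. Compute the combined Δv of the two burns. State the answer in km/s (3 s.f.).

r₁ = 3591 km = 3.591×10⁶ m.
r₂ = 21690 km = 2.169×10⁷ m.
Transfer ellipse a_t = (r₁ + r₂)/2 = 1.264×10⁷ m.
At r₁: circular v_c1 = √(μ/r₁) = 3454 m/s; transfer-periapsis v_p = √[μ(2/r₁ − 1/a_t)] = 4524 m/s.
Δv₁ = v_p − v_c1 = 1070 m/s.
At r₂: circular v_c2 = √(μ/r₂) = 1405 m/s; transfer-apoapsis v_a = √[μ(2/r₂ − 1/a_t)] = 749.0 m/s.
Δv₂ = v_c2 − v_a = 656.2 m/s.
Total Δv = Δv₁ + Δv₂ = 1727 m/s = 1.727 km/s.

Δv_total ≈ 1.73 km/s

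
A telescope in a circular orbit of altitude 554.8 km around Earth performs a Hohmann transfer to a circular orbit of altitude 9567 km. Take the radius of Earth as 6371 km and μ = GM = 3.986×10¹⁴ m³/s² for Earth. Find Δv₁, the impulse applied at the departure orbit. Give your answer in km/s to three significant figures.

Δv ≈ 1.37 km/s

r₁ = 6371 + 554.8 = 6925.8 km = 6.9258×10⁶ m.
r₂ = 6371 + 9567 = 15938 km = 1.5938×10⁷ m.
Transfer ellipse a_t = (r₁ + r₂)/2 = 1.143×10⁷ m.
At r₁: circular v_c1 = √(μ/r₁) = 7586 m/s; transfer-perigee v_p = √[μ(2/r₁ − 1/a_t)] = 8958 m/s.
Δv₁ = v_p − v_c1 = 1371 m/s.
= 1.371 km/s.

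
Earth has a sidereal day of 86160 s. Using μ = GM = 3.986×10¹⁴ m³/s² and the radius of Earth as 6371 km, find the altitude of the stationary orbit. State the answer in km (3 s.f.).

A synchronous orbit has period T, so by Kepler's third law a = (μT²/4π²)^(1/3).
μT²/4π² = 3.986×10¹⁴ × (8.616×10⁴)² / 39.48 = 7.495×10²² m³.
a = 4.216×10⁷ m = 42163 km.
Altitude h = a − R = 42163 − 6371 = 35792 km.

h_sync ≈ 35800 km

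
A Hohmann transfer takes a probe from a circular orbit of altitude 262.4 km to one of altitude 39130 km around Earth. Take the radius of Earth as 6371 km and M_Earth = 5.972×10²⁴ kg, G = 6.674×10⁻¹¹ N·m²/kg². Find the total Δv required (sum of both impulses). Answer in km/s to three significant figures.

μ = GM = 6.674×10⁻¹¹ × 5.972×10²⁴ = 3.986×10¹⁴ m³/s².
r₁ = 6371 + 262.4 = 6633.4 km = 6.6334×10⁶ m.
r₂ = 6371 + 39130 = 45501 km = 4.5501×10⁷ m.
Transfer ellipse a_t = (r₁ + r₂)/2 = 2.607×10⁷ m.
At r₁: circular v_c1 = √(μ/r₁) = 7751 m/s; transfer-perigee v_p = √[μ(2/r₁ − 1/a_t)] = 10240 m/s.
Δv₁ = v_p − v_c1 = 2490 m/s.
At r₂: circular v_c2 = √(μ/r₂) = 2960 m/s; transfer-apogee v_a = √[μ(2/r₂ − 1/a_t)] = 1493 m/s.
Δv₂ = v_c2 − v_a = 1467 m/s.
Total Δv = Δv₁ + Δv₂ = 3956 m/s = 3.956 km/s.

Δv_total ≈ 3.96 km/s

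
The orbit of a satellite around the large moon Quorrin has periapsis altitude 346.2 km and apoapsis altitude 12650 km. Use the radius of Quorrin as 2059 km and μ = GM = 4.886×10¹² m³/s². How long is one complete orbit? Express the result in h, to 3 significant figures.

r_p = 2059 + 346.2 = 2405.2 km = 2.4052×10⁶ m.
r_a = 2059 + 12650 = 14709 km = 1.4709×10⁷ m.
Semi-major axis a = (r_p + r_a)/2 = (2405.2 + 14709)/2 = 8557.1 km = 8.557×10⁶ m.
By Kepler's third law T = 2π√(a³/μ) = 2π × 1.132×10⁴ = 7.115×10⁴ s.
= 19.76 h.

T ≈ 19.8 h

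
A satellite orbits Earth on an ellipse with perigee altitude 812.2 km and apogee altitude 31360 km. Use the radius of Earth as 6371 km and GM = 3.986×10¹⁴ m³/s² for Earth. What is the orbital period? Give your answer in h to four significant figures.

T ≈ 9.303 h

r_p = 6371 + 812.2 = 7183.2 km = 7.1832×10⁶ m.
r_a = 6371 + 31360 = 37731 km = 3.7731×10⁷ m.
Semi-major axis a = (r_p + r_a)/2 = (7183.2 + 37731)/2 = 22457 km = 2.246×10⁷ m.
By Kepler's third law T = 2π√(a³/μ) = 2π × 5.330×10³ = 3.349×10⁴ s.
= 9.303 h.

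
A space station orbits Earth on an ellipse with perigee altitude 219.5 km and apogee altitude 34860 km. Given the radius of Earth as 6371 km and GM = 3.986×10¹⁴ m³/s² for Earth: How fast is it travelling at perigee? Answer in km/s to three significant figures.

v ≈ 10.2 km/s

r_p = 6371 + 219.5 = 6590.5 km = 6.5905×10⁶ m.
r_a = 6371 + 34860 = 41231 km = 4.1231×10⁷ m.
Semi-major axis a = (r_p + r_a)/2 = 23911 km = 2.391×10⁷ m.
Vis-viva: v² = μ(2/r − 1/a) = 3.986×10¹⁴ × (3.035×10⁻⁷ − 4.182×10⁻⁸) = 1.043×10⁸ m²/s².
v = 10210 m/s = 10.21 km/s.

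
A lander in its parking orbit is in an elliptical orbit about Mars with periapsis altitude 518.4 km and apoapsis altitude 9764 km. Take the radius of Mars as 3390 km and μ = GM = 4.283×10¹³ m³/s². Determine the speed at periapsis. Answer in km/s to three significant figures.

r_p = 3390 + 518.4 = 3908.4 km = 3.9084×10⁶ m.
r_a = 3390 + 9764 = 13154 km = 1.3154×10⁷ m.
Semi-major axis a = (r_p + r_a)/2 = 8531.2 km = 8.531×10⁶ m.
Vis-viva: v² = μ(2/r − 1/a) = 4.283×10¹³ × (5.117×10⁻⁷ − 1.172×10⁻⁷) = 1.690×10⁷ m²/s².
v = 4111 m/s = 4.111 km/s.

v ≈ 4.11 km/s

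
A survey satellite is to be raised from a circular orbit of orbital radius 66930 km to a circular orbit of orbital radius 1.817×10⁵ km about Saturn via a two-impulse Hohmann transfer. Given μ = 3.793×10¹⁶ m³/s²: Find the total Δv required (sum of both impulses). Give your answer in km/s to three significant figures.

Δv_total ≈ 8.82 km/s

r₁ = 66930 km = 6.693×10⁷ m.
r₂ = 1.817×10⁵ km = 1.817×10⁸ m.
Transfer ellipse a_t = (r₁ + r₂)/2 = 1.243×10⁸ m.
At r₁: circular v_c1 = √(μ/r₁) = 23810 m/s; transfer-perikrone v_p = √[μ(2/r₁ − 1/a_t)] = 28780 m/s.
Δv₁ = v_p − v_c1 = 4975 m/s.
At r₂: circular v_c2 = √(μ/r₂) = 14450 m/s; transfer-apokrone v_a = √[μ(2/r₂ − 1/a_t)] = 10600 m/s.
Δv₂ = v_c2 − v_a = 3847 m/s.
Total Δv = Δv₁ + Δv₂ = 8822 m/s = 8.822 km/s.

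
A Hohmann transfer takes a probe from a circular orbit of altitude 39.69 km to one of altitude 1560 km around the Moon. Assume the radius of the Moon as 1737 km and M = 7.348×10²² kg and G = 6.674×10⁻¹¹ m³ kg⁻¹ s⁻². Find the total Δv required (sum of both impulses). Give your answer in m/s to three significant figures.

μ = GM = 6.674×10⁻¹¹ × 7.348×10²² = 4.904×10¹² m³/s².
r₁ = 1737 + 39.69 = 1776.7 km = 1.7767×10⁶ m.
r₂ = 1737 + 1560 = 3297.0 km = 3.2970×10⁶ m.
Transfer ellipse a_t = (r₁ + r₂)/2 = 2.537×10⁶ m.
At r₁: circular v_c1 = √(μ/r₁) = 1661 m/s; transfer-perilune v_p = √[μ(2/r₁ − 1/a_t)] = 1894 m/s.
Δv₁ = v_p − v_c1 = 232.6 m/s.
At r₂: circular v_c2 = √(μ/r₂) = 1220 m/s; transfer-apolune v_a = √[μ(2/r₂ − 1/a_t)] = 1021 m/s.
Δv₂ = v_c2 − v_a = 199.0 m/s.
Total Δv = Δv₁ + Δv₂ = 431.6 m/s.

Δv_total ≈ 432 m/s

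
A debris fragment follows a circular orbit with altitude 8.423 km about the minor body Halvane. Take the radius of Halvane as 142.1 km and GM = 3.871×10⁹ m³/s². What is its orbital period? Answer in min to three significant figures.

T ≈ 98.3 min

r = 142.1 + 8.423 = 150.52 km = 1.5052×10⁵ m.
Kepler's third law: T = 2π√(r³/μ) = 2π√((1.505×10⁵)³ / 3.871×10⁹).
r³/μ = 8.810×10⁵ s², so T = 2π × 9.386×10² = 5.898×10³ s.
Converting: 5.898×10³ s ÷ 60.00 = 98.29 min.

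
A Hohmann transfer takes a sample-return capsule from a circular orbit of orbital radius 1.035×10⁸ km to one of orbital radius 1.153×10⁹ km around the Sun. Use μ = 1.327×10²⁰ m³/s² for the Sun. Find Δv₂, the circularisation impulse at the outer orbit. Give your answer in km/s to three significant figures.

r₁ = 1.035×10⁸ km = 1.035×10¹¹ m.
r₂ = 1.153×10⁹ km = 1.153×10¹² m.
Transfer ellipse a_t = (r₁ + r₂)/2 = 6.282×10¹¹ m.
At r₁: circular v_c1 = √(μ/r₁) = 35810 m/s; transfer-perihelion v_p = √[μ(2/r₁ − 1/a_t)] = 48510 m/s.
At r₂: circular v_c2 = √(μ/r₂) = 10730 m/s; transfer-aphelion v_a = √[μ(2/r₂ − 1/a_t)] = 4354 m/s.
Δv₂ = v_c2 − v_a = 6374 m/s.
= 6.374 km/s.

Δv ≈ 6.37 km/s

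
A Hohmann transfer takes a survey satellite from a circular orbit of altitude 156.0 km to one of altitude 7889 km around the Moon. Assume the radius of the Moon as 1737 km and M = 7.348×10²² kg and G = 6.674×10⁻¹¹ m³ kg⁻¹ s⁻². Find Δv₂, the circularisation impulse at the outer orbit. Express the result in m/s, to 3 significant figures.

Δv ≈ 305 m/s

μ = GM = 6.674×10⁻¹¹ × 7.348×10²² = 4.904×10¹² m³/s².
r₁ = 1737 + 156.0 = 1893.0 km = 1.8930×10⁶ m.
r₂ = 1737 + 7889 = 9626.0 km = 9.6260×10⁶ m.
Transfer ellipse a_t = (r₁ + r₂)/2 = 5.760×10⁶ m.
At r₁: circular v_c1 = √(μ/r₁) = 1610 m/s; transfer-perilune v_p = √[μ(2/r₁ − 1/a_t)] = 2081 m/s.
At r₂: circular v_c2 = √(μ/r₂) = 713.8 m/s; transfer-apolune v_a = √[μ(2/r₂ − 1/a_t)] = 409.2 m/s.
Δv₂ = v_c2 − v_a = 304.6 m/s.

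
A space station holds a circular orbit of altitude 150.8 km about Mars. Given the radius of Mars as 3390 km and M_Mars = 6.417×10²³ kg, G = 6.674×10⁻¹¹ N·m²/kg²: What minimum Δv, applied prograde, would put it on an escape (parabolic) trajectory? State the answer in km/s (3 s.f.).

μ = GM = 6.674×10⁻¹¹ × 6.417×10²³ = 4.283×10¹³ m³/s².
r = 3390 + 150.8 = 3540.8 km = 3.5408×10⁶ m.
Circular speed v_c = √(μ/r) = 3478 m/s.
Escape speed v_esc = √(2μ/r) = √2 × v_c = 4918 m/s.
Δv = v_esc − v_c = 1441 m/s = 1.441 km/s.

Δv ≈ 1.44 km/s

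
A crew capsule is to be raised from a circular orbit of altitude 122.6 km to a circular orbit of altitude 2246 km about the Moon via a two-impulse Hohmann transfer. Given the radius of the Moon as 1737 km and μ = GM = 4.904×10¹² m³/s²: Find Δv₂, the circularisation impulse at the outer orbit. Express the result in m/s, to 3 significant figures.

Δv ≈ 224 m/s

r₁ = 1737 + 122.6 = 1859.6 km = 1.8596×10⁶ m.
r₂ = 1737 + 2246 = 3983.0 km = 3.9830×10⁶ m.
Transfer ellipse a_t = (r₁ + r₂)/2 = 2.921×10⁶ m.
At r₁: circular v_c1 = √(μ/r₁) = 1624 m/s; transfer-perilune v_p = √[μ(2/r₁ − 1/a_t)] = 1896 m/s.
At r₂: circular v_c2 = √(μ/r₂) = 1110 m/s; transfer-apolune v_a = √[μ(2/r₂ − 1/a_t)] = 885.3 m/s.
Δv₂ = v_c2 − v_a = 224.3 m/s.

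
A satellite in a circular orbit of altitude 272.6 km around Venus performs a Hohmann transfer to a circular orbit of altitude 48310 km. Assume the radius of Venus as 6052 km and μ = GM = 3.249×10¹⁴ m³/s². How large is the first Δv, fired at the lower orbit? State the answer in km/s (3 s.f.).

r₁ = 6052 + 272.6 = 6324.6 km = 6.3246×10⁶ m.
r₂ = 6052 + 48310 = 54362 km = 5.4362×10⁷ m.
Transfer ellipse a_t = (r₁ + r₂)/2 = 3.034×10⁷ m.
At r₁: circular v_c1 = √(μ/r₁) = 7167 m/s; transfer-periapsis v_p = √[μ(2/r₁ − 1/a_t)] = 9593 m/s.
Δv₁ = v_p − v_c1 = 2426 m/s.
= 2.426 km/s.

Δv ≈ 2.43 km/s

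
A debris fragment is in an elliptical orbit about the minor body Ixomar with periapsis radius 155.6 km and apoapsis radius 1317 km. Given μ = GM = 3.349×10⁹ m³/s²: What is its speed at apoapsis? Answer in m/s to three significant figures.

v ≈ 23.2 m/s

Semi-major axis a = (r_p + r_a)/2 = 736.30 km = 7.363×10⁵ m.
Vis-viva: v² = μ(2/r − 1/a) = 3.349×10⁹ × (1.519×10⁻⁶ − 1.358×10⁻⁶) = 5.374×10² m²/s².
v = 23.18 m/s.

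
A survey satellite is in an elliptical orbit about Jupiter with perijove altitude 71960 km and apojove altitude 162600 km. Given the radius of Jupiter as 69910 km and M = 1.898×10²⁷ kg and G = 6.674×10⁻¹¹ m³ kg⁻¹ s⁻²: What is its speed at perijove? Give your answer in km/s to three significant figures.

v ≈ 33.3 km/s

μ = GM = 6.674×10⁻¹¹ × 1.898×10²⁷ = 1.267×10¹⁷ m³/s².
r_p = 69910 + 71960 = 141870 km = 1.4187×10⁸ m.
r_a = 69910 + 162600 = 232510 km = 2.3251×10⁸ m.
Semi-major axis a = (r_p + r_a)/2 = 1.8719×10⁵ km = 1.872×10⁸ m.
Vis-viva: v² = μ(2/r − 1/a) = 1.267×10¹⁷ × (1.410×10⁻⁸ − 5.342×10⁻⁹) = 1.109×10⁹ m²/s².
v = 33300 m/s = 33.30 km/s.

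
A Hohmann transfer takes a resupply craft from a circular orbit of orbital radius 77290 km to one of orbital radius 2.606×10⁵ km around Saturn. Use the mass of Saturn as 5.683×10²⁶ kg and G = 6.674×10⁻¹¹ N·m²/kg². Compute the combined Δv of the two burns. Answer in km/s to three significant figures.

μ = GM = 6.674×10⁻¹¹ × 5.683×10²⁶ = 3.793×10¹⁶ m³/s².
r₁ = 77290 km = 7.729×10⁷ m.
r₂ = 2.606×10⁵ km = 2.606×10⁸ m.
Transfer ellipse a_t = (r₁ + r₂)/2 = 1.689×10⁸ m.
At r₁: circular v_c1 = √(μ/r₁) = 22150 m/s; transfer-perikrone v_p = √[μ(2/r₁ − 1/a_t)] = 27510 m/s.
Δv₁ = v_p − v_c1 = 5360 m/s.
At r₂: circular v_c2 = √(μ/r₂) = 12060 m/s; transfer-apokrone v_a = √[μ(2/r₂ − 1/a_t)] = 8160 m/s.
Δv₂ = v_c2 − v_a = 3904 m/s.
Total Δv = Δv₁ + Δv₂ = 9265 m/s = 9.265 km/s.

Δv_total ≈ 9.26 km/s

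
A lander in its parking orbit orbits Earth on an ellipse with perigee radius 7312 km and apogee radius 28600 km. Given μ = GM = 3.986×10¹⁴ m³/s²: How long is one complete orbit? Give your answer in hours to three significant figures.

T ≈ 6.65 hours

Semi-major axis a = (r_p + r_a)/2 = (7312.0 + 28600)/2 = 17956 km = 1.796×10⁷ m.
By Kepler's third law T = 2π√(a³/μ) = 2π × 3.811×10³ = 2.395×10⁴ s.
= 6.652 hours.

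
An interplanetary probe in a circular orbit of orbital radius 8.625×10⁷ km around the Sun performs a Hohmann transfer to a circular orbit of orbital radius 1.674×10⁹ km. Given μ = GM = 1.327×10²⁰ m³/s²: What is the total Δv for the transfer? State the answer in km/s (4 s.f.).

Δv_total ≈ 20.99 km/s

r₁ = 8.625×10⁷ km = 8.625×10¹⁰ m.
r₂ = 1.674×10⁹ km = 1.674×10¹² m.
Transfer ellipse a_t = (r₁ + r₂)/2 = 8.801×10¹¹ m.
At r₁: circular v_c1 = √(μ/r₁) = 39220 m/s; transfer-perihelion v_p = √[μ(2/r₁ − 1/a_t)] = 54100 m/s.
Δv₁ = v_p − v_c1 = 14870 m/s.
At r₂: circular v_c2 = √(μ/r₂) = 8903 m/s; transfer-aphelion v_a = √[μ(2/r₂ − 1/a_t)] = 2787 m/s.
Δv₂ = v_c2 − v_a = 6116 m/s.
Total Δv = Δv₁ + Δv₂ = 20990 m/s = 20.99 km/s.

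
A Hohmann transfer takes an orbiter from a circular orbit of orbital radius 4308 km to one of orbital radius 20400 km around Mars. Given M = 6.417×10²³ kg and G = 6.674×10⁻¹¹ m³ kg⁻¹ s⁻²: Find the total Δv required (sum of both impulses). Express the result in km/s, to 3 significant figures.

Δv_total ≈ 1.49 km/s

μ = GM = 6.674×10⁻¹¹ × 6.417×10²³ = 4.283×10¹³ m³/s².
r₁ = 4308 km = 4.308×10⁶ m.
r₂ = 20400 km = 2.040×10⁷ m.
Transfer ellipse a_t = (r₁ + r₂)/2 = 1.235×10⁷ m.
At r₁: circular v_c1 = √(μ/r₁) = 3153 m/s; transfer-periapsis v_p = √[μ(2/r₁ − 1/a_t)] = 4052 m/s.
Δv₁ = v_p − v_c1 = 898.7 m/s.
At r₂: circular v_c2 = √(μ/r₂) = 1449 m/s; transfer-apoapsis v_a = √[μ(2/r₂ − 1/a_t)] = 855.6 m/s.
Δv₂ = v_c2 − v_a = 593.3 m/s.
Total Δv = Δv₁ + Δv₂ = 1492 m/s = 1.492 km/s.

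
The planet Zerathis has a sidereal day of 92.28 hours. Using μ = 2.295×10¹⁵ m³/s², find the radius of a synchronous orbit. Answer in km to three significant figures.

r_sync ≈ 1.86×10⁵ km

T = 92.28 hours = 3.322×10⁵ s.
A synchronous orbit has period T, so by Kepler's third law a = (μT²/4π²)^(1/3).
μT²/4π² = 2.295×10¹⁵ × (3.322×10⁵)² / 39.48 = 6.416×10²⁴ m³.
a = 1.858×10⁸ m = 1.8582×10⁵ km.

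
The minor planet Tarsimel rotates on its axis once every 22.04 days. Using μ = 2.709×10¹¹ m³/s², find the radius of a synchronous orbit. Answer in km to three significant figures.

T = 22.04 days = 1.904×10⁶ s.
A synchronous orbit has period T, so by Kepler's third law a = (μT²/4π²)^(1/3).
μT²/4π² = 2.709×10¹¹ × (1.904×10⁶)² / 39.48 = 2.488×10²² m³.
a = 2.919×10⁷ m = 29194 km.

r_sync ≈ 29200 km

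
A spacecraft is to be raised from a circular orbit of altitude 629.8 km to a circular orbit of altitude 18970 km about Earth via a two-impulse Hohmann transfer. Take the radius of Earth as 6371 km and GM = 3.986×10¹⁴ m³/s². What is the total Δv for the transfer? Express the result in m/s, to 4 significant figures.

Δv_total ≈ 3257 m/s

r₁ = 6371 + 629.8 = 7000.8 km = 7.0008×10⁶ m.
r₂ = 6371 + 18970 = 25341 km = 2.5341×10⁷ m.
Transfer ellipse a_t = (r₁ + r₂)/2 = 1.617×10⁷ m.
At r₁: circular v_c1 = √(μ/r₁) = 7546 m/s; transfer-perigee v_p = √[μ(2/r₁ − 1/a_t)] = 9446 m/s.
Δv₁ = v_p − v_c1 = 1900 m/s.
At r₂: circular v_c2 = √(μ/r₂) = 3966 m/s; transfer-apogee v_a = √[μ(2/r₂ − 1/a_t)] = 2610 m/s.
Δv₂ = v_c2 − v_a = 1356 m/s.
Total Δv = Δv₁ + Δv₂ = 3257 m/s.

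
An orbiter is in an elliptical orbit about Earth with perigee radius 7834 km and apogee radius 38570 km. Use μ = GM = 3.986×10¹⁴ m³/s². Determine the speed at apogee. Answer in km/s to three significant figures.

Semi-major axis a = (r_p + r_a)/2 = 23202 km = 2.320×10⁷ m.
Vis-viva: v² = μ(2/r − 1/a) = 3.986×10¹⁴ × (5.185×10⁻⁸ − 4.310×10⁻⁸) = 3.489×10⁶ m²/s².
v = 1868 m/s = 1.868 km/s.

v ≈ 1.87 km/s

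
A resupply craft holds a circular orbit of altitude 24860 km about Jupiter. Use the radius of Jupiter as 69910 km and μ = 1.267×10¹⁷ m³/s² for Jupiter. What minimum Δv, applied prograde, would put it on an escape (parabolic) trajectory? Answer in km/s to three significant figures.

r = 69910 + 24860 = 94770 km = 9.4770×10⁷ m.
Circular speed v_c = √(μ/r) = 36560 m/s.
Escape speed v_esc = √(2μ/r) = √2 × v_c = 51710 m/s.
Δv = v_esc − v_c = 15150 m/s = 15.15 km/s.

Δv ≈ 15.1 km/s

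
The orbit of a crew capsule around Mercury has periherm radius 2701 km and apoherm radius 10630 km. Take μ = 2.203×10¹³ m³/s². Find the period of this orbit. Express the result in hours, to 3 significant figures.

T ≈ 6.40 hours

Semi-major axis a = (r_p + r_a)/2 = (2701.0 + 10630)/2 = 6665.5 km = 6.666×10⁶ m.
By Kepler's third law T = 2π√(a³/μ) = 2π × 3.666×10³ = 2.304×10⁴ s.
= 6.399 hours.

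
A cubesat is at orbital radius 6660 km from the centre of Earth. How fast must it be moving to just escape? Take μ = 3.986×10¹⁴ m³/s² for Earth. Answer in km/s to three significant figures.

v_esc ≈ 10.9 km/s

r = 6660 km = 6.660×10⁶ m.
Escape speed v_esc = √(2μ/r) = √(2 × 3.986×10¹⁴ / 6.660×10⁶) = √(1.197×10⁸) = 10940 m/s.
= 10.94 km/s.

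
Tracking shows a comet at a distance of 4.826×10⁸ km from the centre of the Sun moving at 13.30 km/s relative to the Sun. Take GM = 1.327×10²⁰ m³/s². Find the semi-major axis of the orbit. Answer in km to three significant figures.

a ≈ 3.56×10⁸ km

r = 4.826×10¹¹ m.
Specific orbital energy ε = v²/2 − μ/r = (13300)²/2 − 1.327×10²⁰/4.826×10¹¹ = -1.865×10⁸ J/kg.
Since ε = −μ/(2a), a = −μ/(2ε) = 3.557×10¹¹ m = 3.5572×10⁸ km.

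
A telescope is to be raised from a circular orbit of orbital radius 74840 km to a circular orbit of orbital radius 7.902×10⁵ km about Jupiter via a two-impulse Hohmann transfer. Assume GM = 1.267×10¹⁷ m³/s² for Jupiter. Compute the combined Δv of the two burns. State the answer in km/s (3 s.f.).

r₁ = 74840 km = 7.484×10⁷ m.
r₂ = 7.902×10⁵ km = 7.902×10⁸ m.
Transfer ellipse a_t = (r₁ + r₂)/2 = 4.325×10⁸ m.
At r₁: circular v_c1 = √(μ/r₁) = 41150 m/s; transfer-perijove v_p = √[μ(2/r₁ − 1/a_t)] = 55610 m/s.
Δv₁ = v_p − v_c1 = 14470 m/s.
At r₂: circular v_c2 = √(μ/r₂) = 12660 m/s; transfer-apojove v_a = √[μ(2/r₂ − 1/a_t)] = 5267 m/s.
Δv₂ = v_c2 − v_a = 7395 m/s.
Total Δv = Δv₁ + Δv₂ = 21860 m/s = 21.86 km/s.

Δv_total ≈ 21.9 km/s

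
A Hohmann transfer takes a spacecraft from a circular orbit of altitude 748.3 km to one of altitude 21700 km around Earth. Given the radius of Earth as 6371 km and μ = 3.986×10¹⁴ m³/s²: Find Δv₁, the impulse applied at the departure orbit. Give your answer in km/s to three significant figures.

r₁ = 6371 + 748.3 = 7119.3 km = 7.1193×10⁶ m.
r₂ = 6371 + 21700 = 28071 km = 2.8071×10⁷ m.
Transfer ellipse a_t = (r₁ + r₂)/2 = 1.760×10⁷ m.
At r₁: circular v_c1 = √(μ/r₁) = 7483 m/s; transfer-perigee v_p = √[μ(2/r₁ − 1/a_t)] = 9451 m/s.
Δv₁ = v_p − v_c1 = 1969 m/s.
= 1.969 km/s.

Δv ≈ 1.97 km/s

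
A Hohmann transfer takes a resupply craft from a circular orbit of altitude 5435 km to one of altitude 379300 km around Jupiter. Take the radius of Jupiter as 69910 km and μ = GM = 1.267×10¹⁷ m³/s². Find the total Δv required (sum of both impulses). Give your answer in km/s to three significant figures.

Δv_total ≈ 20.5 km/s

r₁ = 69910 + 5435 = 75345 km = 7.5345×10⁷ m.
r₂ = 69910 + 379300 = 449210 km = 4.4921×10⁸ m.
Transfer ellipse a_t = (r₁ + r₂)/2 = 2.623×10⁸ m.
At r₁: circular v_c1 = √(μ/r₁) = 41010 m/s; transfer-perijove v_p = √[μ(2/r₁ − 1/a_t)] = 53670 m/s.
Δv₁ = v_p − v_c1 = 12660 m/s.
At r₂: circular v_c2 = √(μ/r₂) = 16790 m/s; transfer-apojove v_a = √[μ(2/r₂ − 1/a_t)] = 9001 m/s.
Δv₂ = v_c2 − v_a = 7793 m/s.
Total Δv = Δv₁ + Δv₂ = 20450 m/s = 20.45 km/s.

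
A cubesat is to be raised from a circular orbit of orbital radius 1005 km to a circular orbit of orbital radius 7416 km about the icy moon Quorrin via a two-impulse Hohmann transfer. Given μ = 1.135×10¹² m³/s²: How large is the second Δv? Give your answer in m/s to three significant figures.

Δv ≈ 200 m/s

r₁ = 1005 km = 1.005×10⁶ m.
r₂ = 7416 km = 7.416×10⁶ m.
Transfer ellipse a_t = (r₁ + r₂)/2 = 4.210×10⁶ m.
At r₁: circular v_c1 = √(μ/r₁) = 1063 m/s; transfer-periapsis v_p = √[μ(2/r₁ − 1/a_t)] = 1410 m/s.
At r₂: circular v_c2 = √(μ/r₂) = 391.2 m/s; transfer-apoapsis v_a = √[μ(2/r₂ − 1/a_t)] = 191.1 m/s.
Δv₂ = v_c2 − v_a = 200.1 m/s.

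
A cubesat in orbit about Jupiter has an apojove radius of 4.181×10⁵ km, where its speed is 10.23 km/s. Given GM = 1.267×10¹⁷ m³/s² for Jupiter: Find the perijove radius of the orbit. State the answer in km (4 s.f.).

perijove radius ≈ 87260 km

r_a = 4.181×10⁸ m.
Specific energy ε = v²/2 − μ/r = -2.507×10⁸ J/kg, so a = −μ/(2ε) = 2.527×10⁸ m.
The apsides satisfy r_p + r_a = 2a, so the perijove radius is 2a − r_a = 8.726×10⁷ m = 87263 km.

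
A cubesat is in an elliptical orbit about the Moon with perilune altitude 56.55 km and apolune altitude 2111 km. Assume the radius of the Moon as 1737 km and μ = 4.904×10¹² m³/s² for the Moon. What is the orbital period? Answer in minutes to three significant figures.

T ≈ 224 minutes

r_p = 1737 + 56.55 = 1793.5 km = 1.7936×10⁶ m.
r_a = 1737 + 2111 = 3848.0 km = 3.8480×10⁶ m.
Semi-major axis a = (r_p + r_a)/2 = (1793.5 + 3848.0)/2 = 2820.8 km = 2.821×10⁶ m.
By Kepler's third law T = 2π√(a³/μ) = 2π × 2.139×10³ = 1.344×10⁴ s.
= 224.0 minutes.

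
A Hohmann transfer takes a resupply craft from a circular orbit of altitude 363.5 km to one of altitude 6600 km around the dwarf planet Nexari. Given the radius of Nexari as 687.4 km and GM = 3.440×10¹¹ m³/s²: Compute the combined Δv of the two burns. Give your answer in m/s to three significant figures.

r₁ = 687.4 + 363.5 = 1050.9 km = 1.0509×10⁶ m.
r₂ = 687.4 + 6600 = 7287.4 km = 7.2874×10⁶ m.
Transfer ellipse a_t = (r₁ + r₂)/2 = 4.169×10⁶ m.
At r₁: circular v_c1 = √(μ/r₁) = 572.1 m/s; transfer-periapsis v_p = √[μ(2/r₁ − 1/a_t)] = 756.4 m/s.
Δv₁ = v_p − v_c1 = 184.3 m/s.
At r₂: circular v_c2 = √(μ/r₂) = 217.3 m/s; transfer-apoapsis v_a = √[μ(2/r₂ − 1/a_t)] = 109.1 m/s.
Δv₂ = v_c2 − v_a = 108.2 m/s.
Total Δv = Δv₁ + Δv₂ = 292.5 m/s.

Δv_total ≈ 292 m/s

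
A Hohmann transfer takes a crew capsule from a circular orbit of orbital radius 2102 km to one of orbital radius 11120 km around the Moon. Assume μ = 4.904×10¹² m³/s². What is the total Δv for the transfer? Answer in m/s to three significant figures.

r₁ = 2102 km = 2.102×10⁶ m.
r₂ = 11120 km = 1.112×10⁷ m.
Transfer ellipse a_t = (r₁ + r₂)/2 = 6.611×10⁶ m.
At r₁: circular v_c1 = √(μ/r₁) = 1527 m/s; transfer-perilune v_p = √[μ(2/r₁ − 1/a_t)] = 1981 m/s.
Δv₁ = v_p − v_c1 = 453.5 m/s.
At r₂: circular v_c2 = √(μ/r₂) = 664.1 m/s; transfer-apolune v_a = √[μ(2/r₂ − 1/a_t)] = 374.5 m/s.
Δv₂ = v_c2 − v_a = 289.6 m/s.
Total Δv = Δv₁ + Δv₂ = 743.2 m/s.

Δv_total ≈ 743 m/s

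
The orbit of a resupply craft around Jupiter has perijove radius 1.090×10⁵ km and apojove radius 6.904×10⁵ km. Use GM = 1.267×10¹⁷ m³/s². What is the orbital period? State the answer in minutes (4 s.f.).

T ≈ 2351 minutes

Semi-major axis a = (r_p + r_a)/2 = (1.0900×10⁵ + 6.9040×10⁵)/2 = 3.9970×10⁵ km = 3.997×10⁸ m.
By Kepler's third law T = 2π√(a³/μ) = 2π × 2.245×10⁴ = 1.411×10⁵ s.
= 2351 minutes.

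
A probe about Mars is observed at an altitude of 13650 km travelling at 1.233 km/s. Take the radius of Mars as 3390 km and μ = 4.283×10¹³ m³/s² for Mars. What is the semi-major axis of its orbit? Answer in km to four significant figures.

a ≈ 12210 km

r = 3390 + 13650 = 17040 km = 1.704×10⁷ m.
Specific orbital energy ε = v²/2 − μ/r = (1233)²/2 − 4.283×10¹³/1.704×10⁷ = -1.753×10⁶ J/kg.
Since ε = −μ/(2a), a = −μ/(2ε) = 1.221×10⁷ m = 12214 km.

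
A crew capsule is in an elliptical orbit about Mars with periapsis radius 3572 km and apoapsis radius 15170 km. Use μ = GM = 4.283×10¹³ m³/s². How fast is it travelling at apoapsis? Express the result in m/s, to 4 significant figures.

Semi-major axis a = (r_p + r_a)/2 = 9371.0 km = 9.371×10⁶ m.
Vis-viva: v² = μ(2/r − 1/a) = 4.283×10¹³ × (1.318×10⁻⁷ − 1.067×10⁻⁷) = 1.076×10⁶ m²/s².
v = 1037 m/s.

v ≈ 1037 m/s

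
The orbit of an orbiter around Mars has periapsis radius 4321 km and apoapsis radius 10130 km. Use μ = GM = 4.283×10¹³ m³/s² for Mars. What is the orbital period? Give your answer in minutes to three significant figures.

T ≈ 311 minutes

Semi-major axis a = (r_p + r_a)/2 = (4321.0 + 10130)/2 = 7225.5 km = 7.226×10⁶ m.
By Kepler's third law T = 2π√(a³/μ) = 2π × 2.968×10³ = 1.865×10⁴ s.
= 310.8 minutes.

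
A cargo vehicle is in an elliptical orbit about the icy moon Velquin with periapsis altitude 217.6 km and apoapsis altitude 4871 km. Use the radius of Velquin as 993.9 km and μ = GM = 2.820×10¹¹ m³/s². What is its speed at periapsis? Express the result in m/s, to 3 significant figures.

r_p = 993.9 + 217.6 = 1211.5 km = 1.2115×10⁶ m.
r_a = 993.9 + 4871 = 5864.9 km = 5.8649×10⁶ m.
Semi-major axis a = (r_p + r_a)/2 = 3538.2 km = 3.538×10⁶ m.
Vis-viva: v² = μ(2/r − 1/a) = 2.820×10¹¹ × (1.651×10⁻⁶ − 2.826×10⁻⁷) = 3.858×10⁵ m²/s².
v = 621.2 m/s.

v ≈ 621 m/s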